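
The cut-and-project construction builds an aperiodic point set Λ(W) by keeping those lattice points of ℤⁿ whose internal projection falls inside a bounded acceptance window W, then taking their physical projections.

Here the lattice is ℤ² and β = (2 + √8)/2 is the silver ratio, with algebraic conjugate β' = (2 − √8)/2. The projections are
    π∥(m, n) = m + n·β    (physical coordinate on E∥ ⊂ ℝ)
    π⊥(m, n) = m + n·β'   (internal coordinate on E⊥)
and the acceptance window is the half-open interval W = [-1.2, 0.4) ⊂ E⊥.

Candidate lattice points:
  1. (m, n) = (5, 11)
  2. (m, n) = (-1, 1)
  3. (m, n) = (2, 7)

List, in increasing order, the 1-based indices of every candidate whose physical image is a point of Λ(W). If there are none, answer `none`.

3

Compute β' = (2−√8)/2 = -0.41421, so π⊥(m,n) = m -0.41421·n.
candidate 1: (m,n)=(5,11) → π∥ = 5+11·β ≈ 31.55635, π⊥ = 5+11·β' ≈ 0.44365 ∉ [-1.2, 0.4) ⇒ out
candidate 2: (m,n)=(-1,1) → π∥ = -1+1·β ≈ 1.41421, π⊥ = -1+1·β' ≈ -1.41421 ∉ [-1.2, 0.4) ⇒ out
candidate 3: (m,n)=(2,7) → π∥ = 2+7·β ≈ 18.89949, π⊥ = 2+7·β' ≈ -0.89949 ∈ [-1.2, 0.4) ⇒ IN Λ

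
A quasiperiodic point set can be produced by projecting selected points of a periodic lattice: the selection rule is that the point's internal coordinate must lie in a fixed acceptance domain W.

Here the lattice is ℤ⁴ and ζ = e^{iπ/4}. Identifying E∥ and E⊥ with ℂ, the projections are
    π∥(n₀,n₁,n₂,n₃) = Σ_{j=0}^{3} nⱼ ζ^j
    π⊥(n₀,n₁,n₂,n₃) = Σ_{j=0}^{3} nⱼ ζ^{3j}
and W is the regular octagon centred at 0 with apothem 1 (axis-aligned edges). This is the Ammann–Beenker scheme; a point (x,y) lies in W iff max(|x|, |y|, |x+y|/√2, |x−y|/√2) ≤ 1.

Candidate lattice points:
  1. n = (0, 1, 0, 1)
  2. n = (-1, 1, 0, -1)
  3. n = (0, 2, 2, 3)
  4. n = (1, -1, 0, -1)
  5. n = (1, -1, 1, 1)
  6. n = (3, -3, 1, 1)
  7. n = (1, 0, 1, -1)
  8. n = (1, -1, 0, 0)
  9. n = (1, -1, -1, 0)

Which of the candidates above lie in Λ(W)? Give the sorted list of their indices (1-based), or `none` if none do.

Internal map: ζ^{3j} for j=0..3 gives (1,0), (−√2/2,√2/2), (0,−1), (√2/2,√2/2).
candidate 1: n = (0, 1, 0, 1) → π⊥ ≈ (+0.0000, +1.4142); max(|x|,|y|,|x±y|/√2) = 1.4142 > 1 ⇒ ∉ W
candidate 2: n = (-1, 1, 0, -1) → π⊥ ≈ (-2.4142, +0.0000); max(|x|,|y|,|x±y|/√2) = 2.4142 > 1 ⇒ ∉ W
candidate 3: n = (0, 2, 2, 3) → π⊥ ≈ (+0.7071, +1.5355); max(|x|,|y|,|x±y|/√2) = 1.5858 > 1 ⇒ ∉ W
candidate 4: n = (1, -1, 0, -1) → π⊥ ≈ (+1.0000, -1.4142); max(|x|,|y|,|x±y|/√2) = 1.7071 > 1 ⇒ ∉ W
candidate 5: n = (1, -1, 1, 1) → π⊥ ≈ (+2.4142, -1.0000); max(|x|,|y|,|x±y|/√2) = 2.4142 > 1 ⇒ ∉ W
candidate 6: n = (3, -3, 1, 1) → π⊥ ≈ (+5.8284, -2.4142); max(|x|,|y|,|x±y|/√2) = 5.8284 > 1 ⇒ ∉ W
candidate 7: n = (1, 0, 1, -1) → π⊥ ≈ (+0.2929, -1.7071); max(|x|,|y|,|x±y|/√2) = 1.7071 > 1 ⇒ ∉ W
candidate 8: n = (1, -1, 0, 0) → π⊥ ≈ (+1.7071, -0.7071); max(|x|,|y|,|x±y|/√2) = 1.7071 > 1 ⇒ ∉ W
candidate 9: n = (1, -1, -1, 0) → π⊥ ≈ (+1.7071, +0.2929); max(|x|,|y|,|x±y|/√2) = 1.7071 > 1 ⇒ ∉ W

none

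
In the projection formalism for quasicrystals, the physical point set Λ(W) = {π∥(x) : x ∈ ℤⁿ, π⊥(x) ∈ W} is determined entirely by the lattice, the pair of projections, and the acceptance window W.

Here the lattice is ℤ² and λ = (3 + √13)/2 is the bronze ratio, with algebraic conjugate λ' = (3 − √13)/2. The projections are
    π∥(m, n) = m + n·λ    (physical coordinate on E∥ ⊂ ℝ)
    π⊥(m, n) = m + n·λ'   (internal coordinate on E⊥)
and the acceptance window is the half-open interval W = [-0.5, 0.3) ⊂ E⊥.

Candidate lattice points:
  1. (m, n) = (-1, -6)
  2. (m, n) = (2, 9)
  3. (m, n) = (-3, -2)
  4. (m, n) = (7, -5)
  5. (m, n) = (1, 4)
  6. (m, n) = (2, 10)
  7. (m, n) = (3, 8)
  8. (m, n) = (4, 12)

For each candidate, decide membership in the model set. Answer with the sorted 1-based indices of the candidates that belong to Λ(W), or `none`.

Numerically λ ≈ 3.302776 and λ' = −1/λ ≈ -0.302776.
[1] lift (-1,-6): star map gives 0.816654; window check -0.5 ≤ 0.816654 < 0.3 is false → out
[2] lift (2,9): star map gives -0.724981; window check -0.5 ≤ -0.724981 < 0.3 is false → out
[3] lift (-3,-2): star map gives -2.394449; window check -0.5 ≤ -2.394449 < 0.3 is false → out
[4] lift (7,-5): star map gives 8.513878; window check -0.5 ≤ 8.513878 < 0.3 is false → out
[5] lift (1,4): star map gives -0.211103; window check -0.5 ≤ -0.211103 < 0.3 is true → IN Λ
[6] lift (2,10): star map gives -1.027756; window check -0.5 ≤ -1.027756 < 0.3 is false → out
[7] lift (3,8): star map gives 0.577795; window check -0.5 ≤ 0.577795 < 0.3 is false → out
[8] lift (4,12): star map gives 0.366692; window check -0.5 ≤ 0.366692 < 0.3 is false → out

5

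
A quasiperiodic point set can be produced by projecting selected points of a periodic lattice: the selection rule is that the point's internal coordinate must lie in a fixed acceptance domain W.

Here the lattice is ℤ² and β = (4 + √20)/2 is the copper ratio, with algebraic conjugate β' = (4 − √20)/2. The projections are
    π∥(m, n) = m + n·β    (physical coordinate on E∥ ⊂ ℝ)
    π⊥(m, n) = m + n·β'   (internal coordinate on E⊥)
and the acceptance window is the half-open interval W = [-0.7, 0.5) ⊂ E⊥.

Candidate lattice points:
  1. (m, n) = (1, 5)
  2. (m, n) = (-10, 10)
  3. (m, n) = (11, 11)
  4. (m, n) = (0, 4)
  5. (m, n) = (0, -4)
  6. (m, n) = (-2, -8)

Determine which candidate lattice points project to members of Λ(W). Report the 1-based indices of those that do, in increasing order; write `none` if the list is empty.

1, 6

Numerically β ≈ 4.2361 and β' = −1/β ≈ -0.2361.
#1 (1,5): internal coord 1 + (5)·β' = -0.1803; -0.1803 ∈ [-0.7, 0.5) → IN Λ
#2 (-10,10): internal coord -10 + (10)·β' = -12.3607; -12.3607 ∉ [-0.7, 0.5) → out
#3 (11,11): internal coord 11 + (11)·β' = +8.4033; +8.4033 ∉ [-0.7, 0.5) → out
#4 (0,4): internal coord 0 + (4)·β' = -0.9443; -0.9443 ∉ [-0.7, 0.5) → out
#5 (0,-4): internal coord 0 + (-4)·β' = +0.9443; +0.9443 ∉ [-0.7, 0.5) → out
#6 (-2,-8): internal coord -2 + (-8)·β' = -0.1115; -0.1115 ∈ [-0.7, 0.5) → IN Λ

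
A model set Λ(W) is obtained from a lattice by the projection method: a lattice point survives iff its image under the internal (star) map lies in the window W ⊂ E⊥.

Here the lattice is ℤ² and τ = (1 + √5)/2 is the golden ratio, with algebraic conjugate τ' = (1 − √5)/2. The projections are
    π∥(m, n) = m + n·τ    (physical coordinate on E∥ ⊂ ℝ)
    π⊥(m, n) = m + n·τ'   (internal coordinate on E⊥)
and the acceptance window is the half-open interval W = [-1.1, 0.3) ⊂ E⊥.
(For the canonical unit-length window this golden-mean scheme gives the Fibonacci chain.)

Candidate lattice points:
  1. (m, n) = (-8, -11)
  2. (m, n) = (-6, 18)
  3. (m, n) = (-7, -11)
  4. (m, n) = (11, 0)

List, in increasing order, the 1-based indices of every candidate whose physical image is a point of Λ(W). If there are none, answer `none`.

3

Numerically τ ≈ 1.618034 and τ' = −1/τ ≈ -0.618034.
candidate 1: (m,n)=(-8,-11) → π∥ = -8-11·τ ≈ -25.798374, π⊥ = -8-11·τ' ≈ -1.201626 ∉ [-1.1, 0.3) ⇒ out
candidate 2: (m,n)=(-6,18) → π∥ = -6+18·τ ≈ 23.124612, π⊥ = -6+18·τ' ≈ -17.124612 ∉ [-1.1, 0.3) ⇒ out
candidate 3: (m,n)=(-7,-11) → π∥ = -7-11·τ ≈ -24.798374, π⊥ = -7-11·τ' ≈ -0.201626 ∈ [-1.1, 0.3) ⇒ IN Λ
candidate 4: (m,n)=(11,0) → π∥ = 11+0·τ ≈ 11.000000, π⊥ = 11+0·τ' ≈ 11.000000 ∉ [-1.1, 0.3) ⇒ out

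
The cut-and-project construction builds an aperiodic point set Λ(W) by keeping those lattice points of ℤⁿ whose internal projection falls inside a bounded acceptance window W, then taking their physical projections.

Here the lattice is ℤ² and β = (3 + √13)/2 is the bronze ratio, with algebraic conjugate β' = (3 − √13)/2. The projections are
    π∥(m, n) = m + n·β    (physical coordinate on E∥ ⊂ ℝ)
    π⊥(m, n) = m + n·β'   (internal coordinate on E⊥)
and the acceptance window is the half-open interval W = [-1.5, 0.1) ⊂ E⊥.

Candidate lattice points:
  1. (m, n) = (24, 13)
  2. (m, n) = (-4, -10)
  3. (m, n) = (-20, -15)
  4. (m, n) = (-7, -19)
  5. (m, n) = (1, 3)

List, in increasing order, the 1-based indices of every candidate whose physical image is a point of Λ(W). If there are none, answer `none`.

2, 4, 5

Compute β' = (3−√13)/2 = -0.30278, so π⊥(m,n) = m -0.30278·n.
[1] lift (24,13): star map gives 20.06392; window check -1.5 ≤ 20.06392 < 0.1 is false → out
[2] lift (-4,-10): star map gives -0.97224; window check -1.5 ≤ -0.97224 < 0.1 is true → IN Λ
[3] lift (-20,-15): star map gives -15.45837; window check -1.5 ≤ -15.45837 < 0.1 is false → out
[4] lift (-7,-19): star map gives -1.24726; window check -1.5 ≤ -1.24726 < 0.1 is true → IN Λ
[5] lift (1,3): star map gives 0.09167; window check -1.5 ≤ 0.09167 < 0.1 is true → IN Λ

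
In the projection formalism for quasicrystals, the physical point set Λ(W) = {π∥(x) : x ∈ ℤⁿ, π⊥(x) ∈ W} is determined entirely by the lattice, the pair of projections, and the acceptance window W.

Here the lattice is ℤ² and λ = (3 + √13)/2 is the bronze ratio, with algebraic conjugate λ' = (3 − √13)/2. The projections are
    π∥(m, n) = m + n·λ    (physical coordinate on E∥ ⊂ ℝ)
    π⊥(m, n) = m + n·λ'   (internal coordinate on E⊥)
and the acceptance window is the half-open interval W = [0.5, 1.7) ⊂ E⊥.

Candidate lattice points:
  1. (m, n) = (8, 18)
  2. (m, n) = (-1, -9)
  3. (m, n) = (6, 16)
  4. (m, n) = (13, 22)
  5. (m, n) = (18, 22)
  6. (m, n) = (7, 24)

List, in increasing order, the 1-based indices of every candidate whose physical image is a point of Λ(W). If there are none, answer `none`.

3

Numerically λ ≈ 3.3028 and λ' = −1/λ ≈ -0.3028.
[1] lift (8,18): star map gives 2.5500; window check 0.5 ≤ 2.5500 < 1.7 is false → out
[2] lift (-1,-9): star map gives 1.7250; window check 0.5 ≤ 1.7250 < 1.7 is false → out
[3] lift (6,16): star map gives 1.1556; window check 0.5 ≤ 1.1556 < 1.7 is true → IN Λ
[4] lift (13,22): star map gives 6.3389; window check 0.5 ≤ 6.3389 < 1.7 is false → out
[5] lift (18,22): star map gives 11.3389; window check 0.5 ≤ 11.3389 < 1.7 is false → out
[6] lift (7,24): star map gives -0.2666; window check 0.5 ≤ -0.2666 < 1.7 is false → out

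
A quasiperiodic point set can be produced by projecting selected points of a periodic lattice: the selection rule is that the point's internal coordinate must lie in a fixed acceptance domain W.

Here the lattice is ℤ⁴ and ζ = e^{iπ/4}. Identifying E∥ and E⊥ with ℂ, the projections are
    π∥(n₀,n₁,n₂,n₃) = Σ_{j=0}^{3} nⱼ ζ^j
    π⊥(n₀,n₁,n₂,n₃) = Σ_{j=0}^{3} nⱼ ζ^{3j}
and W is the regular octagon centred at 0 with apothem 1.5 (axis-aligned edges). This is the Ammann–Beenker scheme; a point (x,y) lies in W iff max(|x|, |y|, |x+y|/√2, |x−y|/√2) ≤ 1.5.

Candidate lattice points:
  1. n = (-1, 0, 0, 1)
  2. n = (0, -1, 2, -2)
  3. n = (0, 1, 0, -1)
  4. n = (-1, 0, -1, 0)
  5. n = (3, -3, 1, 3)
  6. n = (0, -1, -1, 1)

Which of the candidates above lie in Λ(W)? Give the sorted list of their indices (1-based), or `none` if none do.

π⊥(n) = n₀ + n₁ζ³ + n₂ζ⁶ + n₃ζ⁹ where ζ = e^{iπ/4}.
candidate 1: n = (-1, 0, 0, 1) → π⊥ ≈ (-0.292893, +0.707107); max(|x|,|y|,|x±y|/√2) = 0.707107 ≤ 1.5 ⇒ ∈ W
candidate 2: n = (0, -1, 2, -2) → π⊥ ≈ (-0.707107, -4.121320); max(|x|,|y|,|x±y|/√2) = 4.121320 > 1.5 ⇒ ∉ W
candidate 3: n = (0, 1, 0, -1) → π⊥ ≈ (-1.414214, +0.000000); max(|x|,|y|,|x±y|/√2) = 1.414214 ≤ 1.5 ⇒ ∈ W
candidate 4: n = (-1, 0, -1, 0) → π⊥ ≈ (-1.000000, +1.000000); max(|x|,|y|,|x±y|/√2) = 1.414214 ≤ 1.5 ⇒ ∈ W
candidate 5: n = (3, -3, 1, 3) → π⊥ ≈ (+7.242641, -1.000000); max(|x|,|y|,|x±y|/√2) = 7.242641 > 1.5 ⇒ ∉ W
candidate 6: n = (0, -1, -1, 1) → π⊥ ≈ (+1.414214, +1.000000); max(|x|,|y|,|x±y|/√2) = 1.707107 > 1.5 ⇒ ∉ W

1, 3, 4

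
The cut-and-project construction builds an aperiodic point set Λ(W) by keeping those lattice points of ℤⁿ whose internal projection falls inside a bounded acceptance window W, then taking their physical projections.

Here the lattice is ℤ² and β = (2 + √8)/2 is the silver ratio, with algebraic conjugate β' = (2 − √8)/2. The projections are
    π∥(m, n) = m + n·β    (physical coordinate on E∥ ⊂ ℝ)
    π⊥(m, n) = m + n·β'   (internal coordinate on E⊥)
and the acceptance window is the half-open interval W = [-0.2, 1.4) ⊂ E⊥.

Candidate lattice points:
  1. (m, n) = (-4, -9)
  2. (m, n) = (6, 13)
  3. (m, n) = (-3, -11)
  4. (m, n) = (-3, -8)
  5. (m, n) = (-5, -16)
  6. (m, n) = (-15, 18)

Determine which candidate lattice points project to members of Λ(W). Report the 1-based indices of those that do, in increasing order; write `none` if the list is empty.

2, 4

β' = (2−√8)/2 ≈ -0.414214.
#1 (-4,-9): internal coord -4 + (-9)·β' = -0.272078; -0.272078 ∉ [-0.2, 1.4) → out
#2 (6,13): internal coord 6 + (13)·β' = +0.615224; +0.615224 ∈ [-0.2, 1.4) → IN Λ
#3 (-3,-11): internal coord -3 + (-11)·β' = +1.556349; +1.556349 ∉ [-0.2, 1.4) → out
#4 (-3,-8): internal coord -3 + (-8)·β' = +0.313708; +0.313708 ∈ [-0.2, 1.4) → IN Λ
#5 (-5,-16): internal coord -5 + (-16)·β' = +1.627417; +1.627417 ∉ [-0.2, 1.4) → out
#6 (-15,18): internal coord -15 + (18)·β' = -22.455844; -22.455844 ∉ [-0.2, 1.4) → out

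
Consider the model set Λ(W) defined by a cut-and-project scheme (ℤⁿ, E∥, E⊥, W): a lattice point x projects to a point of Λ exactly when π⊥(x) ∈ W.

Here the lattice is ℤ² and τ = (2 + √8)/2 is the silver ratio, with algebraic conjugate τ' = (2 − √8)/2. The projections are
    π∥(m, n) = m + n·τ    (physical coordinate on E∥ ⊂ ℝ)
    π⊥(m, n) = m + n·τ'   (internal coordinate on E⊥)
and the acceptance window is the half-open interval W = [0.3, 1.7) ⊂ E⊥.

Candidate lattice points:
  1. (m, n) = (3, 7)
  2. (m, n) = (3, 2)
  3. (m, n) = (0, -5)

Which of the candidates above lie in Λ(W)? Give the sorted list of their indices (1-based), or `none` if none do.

τ' = (2−√8)/2 ≈ -0.414214.
#1 (3,7): internal coord 3 + (7)·τ' = +0.100505; +0.100505 ∉ [0.3, 1.7) → out
#2 (3,2): internal coord 3 + (2)·τ' = +2.171573; +2.171573 ∉ [0.3, 1.7) → out
#3 (0,-5): internal coord 0 + (-5)·τ' = +2.071068; +2.071068 ∉ [0.3, 1.7) → out

none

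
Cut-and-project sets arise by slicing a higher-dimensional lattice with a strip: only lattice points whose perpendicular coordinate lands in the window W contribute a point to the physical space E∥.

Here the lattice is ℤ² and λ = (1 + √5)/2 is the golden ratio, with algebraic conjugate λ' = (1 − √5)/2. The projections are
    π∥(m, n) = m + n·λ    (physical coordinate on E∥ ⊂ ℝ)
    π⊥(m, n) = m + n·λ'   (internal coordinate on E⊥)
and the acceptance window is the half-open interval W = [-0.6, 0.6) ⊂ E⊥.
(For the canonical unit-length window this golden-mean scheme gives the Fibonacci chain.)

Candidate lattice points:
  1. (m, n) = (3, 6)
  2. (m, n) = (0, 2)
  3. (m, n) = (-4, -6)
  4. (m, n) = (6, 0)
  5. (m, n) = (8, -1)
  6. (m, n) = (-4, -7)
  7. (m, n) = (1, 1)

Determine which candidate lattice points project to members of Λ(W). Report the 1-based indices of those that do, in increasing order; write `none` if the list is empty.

3, 6, 7

Compute λ' = (1−√5)/2 = -0.61803, so π⊥(m,n) = m -0.61803·n.
[1] lift (3,6): star map gives -0.70820; window check -0.6 ≤ -0.70820 < 0.6 is false → out
[2] lift (0,2): star map gives -1.23607; window check -0.6 ≤ -1.23607 < 0.6 is false → out
[3] lift (-4,-6): star map gives -0.29180; window check -0.6 ≤ -0.29180 < 0.6 is true → IN Λ
[4] lift (6,0): star map gives 6.00000; window check -0.6 ≤ 6.00000 < 0.6 is false → out
[5] lift (8,-1): star map gives 8.61803; window check -0.6 ≤ 8.61803 < 0.6 is false → out
[6] lift (-4,-7): star map gives 0.32624; window check -0.6 ≤ 0.32624 < 0.6 is true → IN Λ
[7] lift (1,1): star map gives 0.38197; window check -0.6 ≤ 0.38197 < 0.6 is true → IN Λ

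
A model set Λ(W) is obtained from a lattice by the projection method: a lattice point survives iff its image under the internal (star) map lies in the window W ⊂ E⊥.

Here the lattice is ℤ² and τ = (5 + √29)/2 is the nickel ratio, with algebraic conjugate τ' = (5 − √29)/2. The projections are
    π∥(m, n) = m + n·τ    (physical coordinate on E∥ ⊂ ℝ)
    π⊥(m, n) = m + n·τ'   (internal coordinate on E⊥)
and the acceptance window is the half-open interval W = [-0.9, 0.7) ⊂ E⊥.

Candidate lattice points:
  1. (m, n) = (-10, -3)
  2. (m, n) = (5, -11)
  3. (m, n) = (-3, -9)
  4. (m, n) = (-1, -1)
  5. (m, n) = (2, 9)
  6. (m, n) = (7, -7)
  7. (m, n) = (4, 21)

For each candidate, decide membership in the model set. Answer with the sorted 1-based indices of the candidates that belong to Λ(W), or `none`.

Numerically τ ≈ 5.19258 and τ' = −1/τ ≈ -0.19258.
[1] lift (-10,-3): star map gives -9.42225; window check -0.9 ≤ -9.42225 < 0.7 is false → out
[2] lift (5,-11): star map gives 7.11841; window check -0.9 ≤ 7.11841 < 0.7 is false → out
[3] lift (-3,-9): star map gives -1.26676; window check -0.9 ≤ -1.26676 < 0.7 is false → out
[4] lift (-1,-1): star map gives -0.80742; window check -0.9 ≤ -0.80742 < 0.7 is true → IN Λ
[5] lift (2,9): star map gives 0.26676; window check -0.9 ≤ 0.26676 < 0.7 is true → IN Λ
[6] lift (7,-7): star map gives 8.34808; window check -0.9 ≤ 8.34808 < 0.7 is false → out
[7] lift (4,21): star map gives -0.04423; window check -0.9 ≤ -0.04423 < 0.7 is true → IN Λ

4, 5, 7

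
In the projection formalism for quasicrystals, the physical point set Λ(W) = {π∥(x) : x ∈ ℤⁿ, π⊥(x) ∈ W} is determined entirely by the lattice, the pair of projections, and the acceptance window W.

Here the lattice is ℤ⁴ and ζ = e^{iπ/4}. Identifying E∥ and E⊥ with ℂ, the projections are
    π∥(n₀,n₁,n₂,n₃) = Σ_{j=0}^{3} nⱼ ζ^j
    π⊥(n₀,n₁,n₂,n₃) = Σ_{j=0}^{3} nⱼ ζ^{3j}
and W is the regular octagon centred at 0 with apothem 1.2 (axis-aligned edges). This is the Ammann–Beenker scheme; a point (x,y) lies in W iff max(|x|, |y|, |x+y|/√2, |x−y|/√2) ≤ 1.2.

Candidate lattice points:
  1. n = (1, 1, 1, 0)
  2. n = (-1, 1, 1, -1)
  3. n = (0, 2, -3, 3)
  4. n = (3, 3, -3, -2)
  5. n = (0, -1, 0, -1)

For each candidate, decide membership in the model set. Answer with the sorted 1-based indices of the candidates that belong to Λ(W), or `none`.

1

With ζ = e^{iπ/4} the internal vectors are ζ^0,ζ^3,ζ^6,ζ^9.
candidate 1: n = (1, 1, 1, 0) → π⊥ ≈ (+0.29289, -0.29289); max(|x|,|y|,|x±y|/√2) = 0.41421 ≤ 1.2 ⇒ ∈ W
candidate 2: n = (-1, 1, 1, -1) → π⊥ ≈ (-2.41421, -1.00000); max(|x|,|y|,|x±y|/√2) = 2.41421 > 1.2 ⇒ ∉ W
candidate 3: n = (0, 2, -3, 3) → π⊥ ≈ (+0.70711, +6.53553); max(|x|,|y|,|x±y|/√2) = 6.53553 > 1.2 ⇒ ∉ W
candidate 4: n = (3, 3, -3, -2) → π⊥ ≈ (-0.53553, +3.70711); max(|x|,|y|,|x±y|/√2) = 3.70711 > 1.2 ⇒ ∉ W
candidate 5: n = (0, -1, 0, -1) → π⊥ ≈ (+0.00000, -1.41421); max(|x|,|y|,|x±y|/√2) = 1.41421 > 1.2 ⇒ ∉ W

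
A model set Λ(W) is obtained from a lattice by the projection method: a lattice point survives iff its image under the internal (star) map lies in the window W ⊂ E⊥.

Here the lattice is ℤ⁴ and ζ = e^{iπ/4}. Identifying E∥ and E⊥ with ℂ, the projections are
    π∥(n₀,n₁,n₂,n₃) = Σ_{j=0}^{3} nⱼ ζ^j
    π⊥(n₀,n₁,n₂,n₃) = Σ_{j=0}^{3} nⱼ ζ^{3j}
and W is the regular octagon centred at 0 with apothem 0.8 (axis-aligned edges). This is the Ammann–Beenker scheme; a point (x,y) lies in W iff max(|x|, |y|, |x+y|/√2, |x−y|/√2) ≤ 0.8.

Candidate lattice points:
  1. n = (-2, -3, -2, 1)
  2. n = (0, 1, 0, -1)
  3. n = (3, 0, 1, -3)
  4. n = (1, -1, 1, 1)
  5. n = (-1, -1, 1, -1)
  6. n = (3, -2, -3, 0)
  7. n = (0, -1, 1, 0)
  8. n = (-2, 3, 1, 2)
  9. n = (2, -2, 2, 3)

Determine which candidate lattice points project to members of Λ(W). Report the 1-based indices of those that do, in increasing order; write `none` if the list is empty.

none

With ζ = e^{iπ/4} the internal vectors are ζ^0,ζ^3,ζ^6,ζ^9.
#1 (-2, -3, -2, 1): internal (0.828427, 0.585786); octagon support 1.000000 vs apothem 0.8 → ∉ W
#2 (0, 1, 0, -1): internal (-1.414214, 0.000000); octagon support 1.414214 vs apothem 0.8 → ∉ W
#3 (3, 0, 1, -3): internal (0.878680, -3.121320); octagon support 3.121320 vs apothem 0.8 → ∉ W
#4 (1, -1, 1, 1): internal (2.414214, -1.000000); octagon support 2.414214 vs apothem 0.8 → ∉ W
#5 (-1, -1, 1, -1): internal (-1.000000, -2.414214); octagon support 2.414214 vs apothem 0.8 → ∉ W
#6 (3, -2, -3, 0): internal (4.414214, 1.585786); octagon support 4.414214 vs apothem 0.8 → ∉ W
#7 (0, -1, 1, 0): internal (0.707107, -1.707107); octagon support 1.707107 vs apothem 0.8 → ∉ W
#8 (-2, 3, 1, 2): internal (-2.707107, 2.535534); octagon support 3.707107 vs apothem 0.8 → ∉ W
#9 (2, -2, 2, 3): internal (5.535534, -1.292893); octagon support 5.535534 vs apothem 0.8 → ∉ W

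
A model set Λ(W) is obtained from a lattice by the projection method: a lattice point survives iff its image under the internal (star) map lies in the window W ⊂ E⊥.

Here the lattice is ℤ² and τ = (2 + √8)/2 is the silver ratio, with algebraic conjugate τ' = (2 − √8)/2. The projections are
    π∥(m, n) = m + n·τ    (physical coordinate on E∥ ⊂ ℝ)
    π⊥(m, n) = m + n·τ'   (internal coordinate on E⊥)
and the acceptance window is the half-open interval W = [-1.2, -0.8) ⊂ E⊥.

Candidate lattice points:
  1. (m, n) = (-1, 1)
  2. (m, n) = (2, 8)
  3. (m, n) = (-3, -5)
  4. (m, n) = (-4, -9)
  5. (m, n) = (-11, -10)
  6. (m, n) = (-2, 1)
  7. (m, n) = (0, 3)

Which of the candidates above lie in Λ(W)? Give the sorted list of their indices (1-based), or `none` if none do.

3

Compute τ' = (2−√8)/2 = -0.4142, so π⊥(m,n) = m -0.4142·n.
[1] lift (-1,1): star map gives -1.4142; window check -1.2 ≤ -1.4142 < -0.8 is false → out
[2] lift (2,8): star map gives -1.3137; window check -1.2 ≤ -1.3137 < -0.8 is false → out
[3] lift (-3,-5): star map gives -0.9289; window check -1.2 ≤ -0.9289 < -0.8 is true → IN Λ
[4] lift (-4,-9): star map gives -0.2721; window check -1.2 ≤ -0.2721 < -0.8 is false → out
[5] lift (-11,-10): star map gives -6.8579; window check -1.2 ≤ -6.8579 < -0.8 is false → out
[6] lift (-2,1): star map gives -2.4142; window check -1.2 ≤ -2.4142 < -0.8 is false → out
[7] lift (0,3): star map gives -1.2426; window check -1.2 ≤ -1.2426 < -0.8 is false → out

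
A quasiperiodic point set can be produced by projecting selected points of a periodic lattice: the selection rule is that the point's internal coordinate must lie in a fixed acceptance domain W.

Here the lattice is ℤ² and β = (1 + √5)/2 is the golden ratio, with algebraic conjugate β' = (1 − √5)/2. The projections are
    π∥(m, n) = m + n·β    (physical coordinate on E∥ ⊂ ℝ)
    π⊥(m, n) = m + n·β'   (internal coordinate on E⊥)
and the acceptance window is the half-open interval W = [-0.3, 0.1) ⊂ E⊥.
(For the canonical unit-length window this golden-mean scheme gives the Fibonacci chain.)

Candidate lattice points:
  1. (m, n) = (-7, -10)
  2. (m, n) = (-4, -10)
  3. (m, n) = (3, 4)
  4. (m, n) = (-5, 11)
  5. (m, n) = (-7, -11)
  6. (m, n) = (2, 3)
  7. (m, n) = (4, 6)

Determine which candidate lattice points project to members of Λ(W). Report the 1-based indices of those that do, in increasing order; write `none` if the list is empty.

5

β' = (1−√5)/2 ≈ -0.618034.
#1 (-7,-10): internal coord -7 + (-10)·β' = -0.819660; -0.819660 ∉ [-0.3, 0.1) → out
#2 (-4,-10): internal coord -4 + (-10)·β' = +2.180340; +2.180340 ∉ [-0.3, 0.1) → out
#3 (3,4): internal coord 3 + (4)·β' = +0.527864; +0.527864 ∉ [-0.3, 0.1) → out
#4 (-5,11): internal coord -5 + (11)·β' = -11.798374; -11.798374 ∉ [-0.3, 0.1) → out
#5 (-7,-11): internal coord -7 + (-11)·β' = -0.201626; -0.201626 ∈ [-0.3, 0.1) → IN Λ
#6 (2,3): internal coord 2 + (3)·β' = +0.145898; +0.145898 ∉ [-0.3, 0.1) → out
#7 (4,6): internal coord 4 + (6)·β' = +0.291796; +0.291796 ∉ [-0.3, 0.1) → out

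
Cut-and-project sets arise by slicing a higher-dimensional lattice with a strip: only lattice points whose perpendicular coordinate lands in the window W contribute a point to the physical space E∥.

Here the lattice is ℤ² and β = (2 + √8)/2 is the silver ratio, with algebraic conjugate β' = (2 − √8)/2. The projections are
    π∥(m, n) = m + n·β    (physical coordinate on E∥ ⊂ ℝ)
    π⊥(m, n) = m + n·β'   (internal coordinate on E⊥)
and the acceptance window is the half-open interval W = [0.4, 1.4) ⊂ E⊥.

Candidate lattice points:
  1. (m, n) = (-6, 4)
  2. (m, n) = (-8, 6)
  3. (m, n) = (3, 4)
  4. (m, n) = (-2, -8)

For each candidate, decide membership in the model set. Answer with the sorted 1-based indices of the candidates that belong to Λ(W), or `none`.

β' = (2−√8)/2 ≈ -0.41421.
#1 (-6,4): internal coord -6 + (4)·β' = -7.65685; -7.65685 ∉ [0.4, 1.4) → out
#2 (-8,6): internal coord -8 + (6)·β' = -10.48528; -10.48528 ∉ [0.4, 1.4) → out
#3 (3,4): internal coord 3 + (4)·β' = +1.34315; +1.34315 ∈ [0.4, 1.4) → IN Λ
#4 (-2,-8): internal coord -2 + (-8)·β' = +1.31371; +1.31371 ∈ [0.4, 1.4) → IN Λ

3, 4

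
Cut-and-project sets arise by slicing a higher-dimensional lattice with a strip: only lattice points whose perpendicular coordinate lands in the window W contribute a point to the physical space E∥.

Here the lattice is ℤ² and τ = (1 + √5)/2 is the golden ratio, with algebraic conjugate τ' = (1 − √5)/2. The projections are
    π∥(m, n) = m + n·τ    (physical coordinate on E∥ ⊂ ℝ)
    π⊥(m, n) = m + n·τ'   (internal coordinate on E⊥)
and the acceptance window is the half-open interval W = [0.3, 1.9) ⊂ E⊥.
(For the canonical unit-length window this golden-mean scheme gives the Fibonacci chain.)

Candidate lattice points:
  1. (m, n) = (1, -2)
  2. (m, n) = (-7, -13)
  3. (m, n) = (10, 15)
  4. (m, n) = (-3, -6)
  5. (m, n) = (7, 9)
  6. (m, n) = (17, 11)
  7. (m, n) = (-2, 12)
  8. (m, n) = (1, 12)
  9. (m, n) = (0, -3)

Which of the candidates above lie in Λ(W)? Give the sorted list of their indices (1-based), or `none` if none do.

2, 3, 4, 5, 9

Numerically τ ≈ 1.61803 and τ' = −1/τ ≈ -0.61803.
candidate 1: (m,n)=(1,-2) → π∥ = 1-2·τ ≈ -2.23607, π⊥ = 1-2·τ' ≈ 2.23607 ∉ [0.3, 1.9) ⇒ out
candidate 2: (m,n)=(-7,-13) → π∥ = -7-13·τ ≈ -28.03444, π⊥ = -7-13·τ' ≈ 1.03444 ∈ [0.3, 1.9) ⇒ IN Λ
candidate 3: (m,n)=(10,15) → π∥ = 10+15·τ ≈ 34.27051, π⊥ = 10+15·τ' ≈ 0.72949 ∈ [0.3, 1.9) ⇒ IN Λ
candidate 4: (m,n)=(-3,-6) → π∥ = -3-6·τ ≈ -12.70820, π⊥ = -3-6·τ' ≈ 0.70820 ∈ [0.3, 1.9) ⇒ IN Λ
candidate 5: (m,n)=(7,9) → π∥ = 7+9·τ ≈ 21.56231, π⊥ = 7+9·τ' ≈ 1.43769 ∈ [0.3, 1.9) ⇒ IN Λ
candidate 6: (m,n)=(17,11) → π∥ = 17+11·τ ≈ 34.79837, π⊥ = 17+11·τ' ≈ 10.20163 ∉ [0.3, 1.9) ⇒ out
candidate 7: (m,n)=(-2,12) → π∥ = -2+12·τ ≈ 17.41641, π⊥ = -2+12·τ' ≈ -9.41641 ∉ [0.3, 1.9) ⇒ out
candidate 8: (m,n)=(1,12) → π∥ = 1+12·τ ≈ 20.41641, π⊥ = 1+12·τ' ≈ -6.41641 ∉ [0.3, 1.9) ⇒ out
candidate 9: (m,n)=(0,-3) → π∥ = 0-3·τ ≈ -4.85410, π⊥ = 0-3·τ' ≈ 1.85410 ∈ [0.3, 1.9) ⇒ IN Λ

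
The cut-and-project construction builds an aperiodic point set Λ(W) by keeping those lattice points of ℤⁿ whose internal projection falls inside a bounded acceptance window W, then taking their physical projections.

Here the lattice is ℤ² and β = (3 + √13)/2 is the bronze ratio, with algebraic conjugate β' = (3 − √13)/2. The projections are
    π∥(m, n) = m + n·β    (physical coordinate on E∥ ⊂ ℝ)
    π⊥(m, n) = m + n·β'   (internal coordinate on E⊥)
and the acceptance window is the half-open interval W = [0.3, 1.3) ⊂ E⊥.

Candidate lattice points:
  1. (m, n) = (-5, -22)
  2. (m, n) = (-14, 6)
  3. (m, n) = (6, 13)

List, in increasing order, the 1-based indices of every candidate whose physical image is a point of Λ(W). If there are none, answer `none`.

none

Compute β' = (3−√13)/2 = -0.302776, so π⊥(m,n) = m -0.302776·n.
[1] lift (-5,-22): star map gives 1.661064; window check 0.3 ≤ 1.661064 < 1.3 is false → out
[2] lift (-14,6): star map gives -15.816654; window check 0.3 ≤ -15.816654 < 1.3 is false → out
[3] lift (6,13): star map gives 2.063917; window check 0.3 ≤ 2.063917 < 1.3 is false → out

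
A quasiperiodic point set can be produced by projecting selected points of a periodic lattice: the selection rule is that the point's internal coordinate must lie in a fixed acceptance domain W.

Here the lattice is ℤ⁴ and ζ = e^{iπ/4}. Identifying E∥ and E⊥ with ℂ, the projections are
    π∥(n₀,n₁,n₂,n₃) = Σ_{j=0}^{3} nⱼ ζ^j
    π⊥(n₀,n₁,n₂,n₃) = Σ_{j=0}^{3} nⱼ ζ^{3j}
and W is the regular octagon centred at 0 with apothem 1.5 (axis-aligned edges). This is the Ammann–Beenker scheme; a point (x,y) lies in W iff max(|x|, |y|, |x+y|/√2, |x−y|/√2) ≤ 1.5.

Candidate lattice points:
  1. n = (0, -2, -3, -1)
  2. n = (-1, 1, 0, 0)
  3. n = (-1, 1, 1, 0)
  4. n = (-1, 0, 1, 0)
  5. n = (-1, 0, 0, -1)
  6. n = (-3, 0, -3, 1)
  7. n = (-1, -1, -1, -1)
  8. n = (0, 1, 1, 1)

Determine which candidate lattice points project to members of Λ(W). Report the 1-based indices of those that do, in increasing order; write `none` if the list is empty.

With ζ = e^{iπ/4} the internal vectors are ζ^0,ζ^3,ζ^6,ζ^9.
#1 (0, -2, -3, -1): internal (0.70711, 0.87868); octagon support 1.12132 vs apothem 1.5 → ∈ W
#2 (-1, 1, 0, 0): internal (-1.70711, 0.70711); octagon support 1.70711 vs apothem 1.5 → ∉ W
#3 (-1, 1, 1, 0): internal (-1.70711, -0.29289); octagon support 1.70711 vs apothem 1.5 → ∉ W
#4 (-1, 0, 1, 0): internal (-1.00000, -1.00000); octagon support 1.41421 vs apothem 1.5 → ∈ W
#5 (-1, 0, 0, -1): internal (-1.70711, -0.70711); octagon support 1.70711 vs apothem 1.5 → ∉ W
#6 (-3, 0, -3, 1): internal (-2.29289, 3.70711); octagon support 4.24264 vs apothem 1.5 → ∉ W
#7 (-1, -1, -1, -1): internal (-1.00000, -0.41421); octagon support 1.00000 vs apothem 1.5 → ∈ W
#8 (0, 1, 1, 1): internal (0.00000, 0.41421); octagon support 0.41421 vs apothem 1.5 → ∈ W

1, 4, 7, 8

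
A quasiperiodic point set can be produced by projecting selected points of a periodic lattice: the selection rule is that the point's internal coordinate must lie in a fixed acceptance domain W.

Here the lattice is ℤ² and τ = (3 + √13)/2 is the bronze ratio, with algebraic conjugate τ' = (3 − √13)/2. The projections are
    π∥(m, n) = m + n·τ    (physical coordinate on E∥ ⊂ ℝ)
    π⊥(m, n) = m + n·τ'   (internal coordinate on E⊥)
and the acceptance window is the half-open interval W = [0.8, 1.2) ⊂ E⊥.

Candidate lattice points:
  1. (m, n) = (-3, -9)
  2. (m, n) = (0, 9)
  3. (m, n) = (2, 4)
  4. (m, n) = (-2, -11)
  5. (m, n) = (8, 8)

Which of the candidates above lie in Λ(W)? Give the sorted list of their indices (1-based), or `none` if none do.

Numerically τ ≈ 3.30278 and τ' = −1/τ ≈ -0.30278.
[1] lift (-3,-9): star map gives -0.27502; window check 0.8 ≤ -0.27502 < 1.2 is false → out
[2] lift (0,9): star map gives -2.72498; window check 0.8 ≤ -2.72498 < 1.2 is false → out
[3] lift (2,4): star map gives 0.78890; window check 0.8 ≤ 0.78890 < 1.2 is false → out
[4] lift (-2,-11): star map gives 1.33053; window check 0.8 ≤ 1.33053 < 1.2 is false → out
[5] lift (8,8): star map gives 5.57779; window check 0.8 ≤ 5.57779 < 1.2 is false → out

none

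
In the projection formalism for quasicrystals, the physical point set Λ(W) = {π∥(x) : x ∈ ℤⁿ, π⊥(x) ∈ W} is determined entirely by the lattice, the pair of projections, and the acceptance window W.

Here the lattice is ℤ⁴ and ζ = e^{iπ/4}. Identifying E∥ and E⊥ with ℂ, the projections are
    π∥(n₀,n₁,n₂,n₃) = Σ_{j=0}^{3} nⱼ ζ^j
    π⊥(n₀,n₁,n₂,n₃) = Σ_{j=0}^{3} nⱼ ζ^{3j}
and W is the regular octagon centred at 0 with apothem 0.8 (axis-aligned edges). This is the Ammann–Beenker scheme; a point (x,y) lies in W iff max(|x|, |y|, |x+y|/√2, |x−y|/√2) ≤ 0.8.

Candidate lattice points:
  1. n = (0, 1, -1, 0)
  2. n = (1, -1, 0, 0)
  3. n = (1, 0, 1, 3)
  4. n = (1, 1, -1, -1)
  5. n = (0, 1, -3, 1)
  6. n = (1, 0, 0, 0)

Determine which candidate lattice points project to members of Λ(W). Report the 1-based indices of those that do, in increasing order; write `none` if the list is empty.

With ζ = e^{iπ/4} the internal vectors are ζ^0,ζ^3,ζ^6,ζ^9.
#1 (0, 1, -1, 0): internal (-0.70711, 1.70711); octagon support 1.70711 vs apothem 0.8 → ∉ W
#2 (1, -1, 0, 0): internal (1.70711, -0.70711); octagon support 1.70711 vs apothem 0.8 → ∉ W
#3 (1, 0, 1, 3): internal (3.12132, 1.12132); octagon support 3.12132 vs apothem 0.8 → ∉ W
#4 (1, 1, -1, -1): internal (-0.41421, 1.00000); octagon support 1.00000 vs apothem 0.8 → ∉ W
#5 (0, 1, -3, 1): internal (0.00000, 4.41421); octagon support 4.41421 vs apothem 0.8 → ∉ W
#6 (1, 0, 0, 0): internal (1.00000, 0.00000); octagon support 1.00000 vs apothem 0.8 → ∉ W

none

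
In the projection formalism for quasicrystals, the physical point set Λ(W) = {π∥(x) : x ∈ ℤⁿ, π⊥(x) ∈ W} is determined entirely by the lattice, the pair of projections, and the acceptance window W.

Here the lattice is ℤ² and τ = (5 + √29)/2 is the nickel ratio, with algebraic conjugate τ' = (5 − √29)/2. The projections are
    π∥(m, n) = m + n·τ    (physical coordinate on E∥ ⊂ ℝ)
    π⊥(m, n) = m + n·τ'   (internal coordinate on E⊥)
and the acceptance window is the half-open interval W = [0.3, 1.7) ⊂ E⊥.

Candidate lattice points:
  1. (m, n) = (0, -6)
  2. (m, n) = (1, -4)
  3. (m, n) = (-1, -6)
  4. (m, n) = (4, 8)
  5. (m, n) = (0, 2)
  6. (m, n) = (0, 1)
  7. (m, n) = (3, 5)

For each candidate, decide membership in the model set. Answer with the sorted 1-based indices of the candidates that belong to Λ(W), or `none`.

Compute τ' = (5−√29)/2 = -0.19258, so π⊥(m,n) = m -0.19258·n.
#1 (0,-6): internal coord 0 + (-6)·τ' = +1.15549; +1.15549 ∈ [0.3, 1.7) → IN Λ
#2 (1,-4): internal coord 1 + (-4)·τ' = +1.77033; +1.77033 ∉ [0.3, 1.7) → out
#3 (-1,-6): internal coord -1 + (-6)·τ' = +0.15549; +0.15549 ∉ [0.3, 1.7) → out
#4 (4,8): internal coord 4 + (8)·τ' = +2.45934; +2.45934 ∉ [0.3, 1.7) → out
#5 (0,2): internal coord 0 + (2)·τ' = -0.38516; -0.38516 ∉ [0.3, 1.7) → out
#6 (0,1): internal coord 0 + (1)·τ' = -0.19258; -0.19258 ∉ [0.3, 1.7) → out
#7 (3,5): internal coord 3 + (5)·τ' = +2.03709; +2.03709 ∉ [0.3, 1.7) → out

1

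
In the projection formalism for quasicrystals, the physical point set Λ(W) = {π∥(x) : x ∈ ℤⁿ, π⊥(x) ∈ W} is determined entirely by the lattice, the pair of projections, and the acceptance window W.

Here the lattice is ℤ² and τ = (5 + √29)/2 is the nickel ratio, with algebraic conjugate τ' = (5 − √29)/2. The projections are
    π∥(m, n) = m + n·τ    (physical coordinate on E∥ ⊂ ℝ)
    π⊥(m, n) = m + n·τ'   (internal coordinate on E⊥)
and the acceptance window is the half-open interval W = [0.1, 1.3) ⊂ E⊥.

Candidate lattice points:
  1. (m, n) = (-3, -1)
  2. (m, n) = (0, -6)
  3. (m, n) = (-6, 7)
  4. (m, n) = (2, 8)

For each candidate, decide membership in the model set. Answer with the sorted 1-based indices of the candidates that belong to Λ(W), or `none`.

2, 4

τ' = (5−√29)/2 ≈ -0.1926.
[1] lift (-3,-1): star map gives -2.8074; window check 0.1 ≤ -2.8074 < 1.3 is false → out
[2] lift (0,-6): star map gives 1.1555; window check 0.1 ≤ 1.1555 < 1.3 is true → IN Λ
[3] lift (-6,7): star map gives -7.3481; window check 0.1 ≤ -7.3481 < 1.3 is false → out
[4] lift (2,8): star map gives 0.4593; window check 0.1 ≤ 0.4593 < 1.3 is true → IN Λ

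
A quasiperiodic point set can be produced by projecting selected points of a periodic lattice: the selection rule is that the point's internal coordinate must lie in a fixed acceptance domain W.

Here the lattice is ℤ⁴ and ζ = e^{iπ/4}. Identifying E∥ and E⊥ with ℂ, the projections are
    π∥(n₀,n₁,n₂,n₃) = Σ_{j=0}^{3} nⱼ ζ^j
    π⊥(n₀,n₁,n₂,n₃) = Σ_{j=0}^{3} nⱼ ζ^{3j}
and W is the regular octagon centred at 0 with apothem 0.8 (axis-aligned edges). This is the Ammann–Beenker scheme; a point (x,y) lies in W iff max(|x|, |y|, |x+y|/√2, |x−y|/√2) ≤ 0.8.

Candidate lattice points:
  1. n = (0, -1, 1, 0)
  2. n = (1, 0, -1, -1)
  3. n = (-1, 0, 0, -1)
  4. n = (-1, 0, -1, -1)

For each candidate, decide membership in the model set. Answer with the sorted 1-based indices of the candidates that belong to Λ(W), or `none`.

2

π⊥(n) = n₀ + n₁ζ³ + n₂ζ⁶ + n₃ζ⁹ where ζ = e^{iπ/4}.
#1 (0, -1, 1, 0): internal (0.707107, -1.707107); octagon support 1.707107 vs apothem 0.8 → ∉ W
#2 (1, 0, -1, -1): internal (0.292893, 0.292893); octagon support 0.414214 vs apothem 0.8 → ∈ W
#3 (-1, 0, 0, -1): internal (-1.707107, -0.707107); octagon support 1.707107 vs apothem 0.8 → ∉ W
#4 (-1, 0, -1, -1): internal (-1.707107, 0.292893); octagon support 1.707107 vs apothem 0.8 → ∉ W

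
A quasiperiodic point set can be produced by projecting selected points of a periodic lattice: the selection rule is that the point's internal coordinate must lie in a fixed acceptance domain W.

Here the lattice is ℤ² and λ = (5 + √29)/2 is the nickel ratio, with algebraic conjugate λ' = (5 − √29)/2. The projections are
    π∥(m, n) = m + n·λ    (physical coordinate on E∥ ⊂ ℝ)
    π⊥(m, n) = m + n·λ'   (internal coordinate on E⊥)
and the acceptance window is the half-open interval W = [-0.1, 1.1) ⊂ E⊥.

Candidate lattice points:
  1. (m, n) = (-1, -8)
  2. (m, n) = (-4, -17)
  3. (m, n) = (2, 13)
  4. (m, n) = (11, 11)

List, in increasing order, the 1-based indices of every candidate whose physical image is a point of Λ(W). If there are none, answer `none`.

λ' = (5−√29)/2 ≈ -0.192582.
[1] lift (-1,-8): star map gives 0.540659; window check -0.1 ≤ 0.540659 < 1.1 is true → IN Λ
[2] lift (-4,-17): star map gives -0.726099; window check -0.1 ≤ -0.726099 < 1.1 is false → out
[3] lift (2,13): star map gives -0.503571; window check -0.1 ≤ -0.503571 < 1.1 is false → out
[4] lift (11,11): star map gives 8.881594; window check -0.1 ≤ 8.881594 < 1.1 is false → out

1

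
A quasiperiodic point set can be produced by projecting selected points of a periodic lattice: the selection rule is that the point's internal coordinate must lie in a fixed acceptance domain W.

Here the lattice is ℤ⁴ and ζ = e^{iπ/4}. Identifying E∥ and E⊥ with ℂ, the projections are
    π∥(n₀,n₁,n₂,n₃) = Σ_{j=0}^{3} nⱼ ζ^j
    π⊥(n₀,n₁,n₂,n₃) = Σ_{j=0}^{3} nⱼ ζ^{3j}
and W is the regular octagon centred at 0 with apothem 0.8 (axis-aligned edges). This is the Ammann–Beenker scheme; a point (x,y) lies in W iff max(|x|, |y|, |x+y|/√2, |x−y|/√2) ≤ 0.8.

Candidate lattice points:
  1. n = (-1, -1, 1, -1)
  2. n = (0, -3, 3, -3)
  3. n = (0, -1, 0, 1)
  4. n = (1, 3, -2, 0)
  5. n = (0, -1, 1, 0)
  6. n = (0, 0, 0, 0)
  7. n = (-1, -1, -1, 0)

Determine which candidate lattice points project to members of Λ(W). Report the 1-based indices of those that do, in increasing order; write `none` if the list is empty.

π⊥(n) = n₀ + n₁ζ³ + n₂ζ⁶ + n₃ζ⁹ where ζ = e^{iπ/4}.
#1 (-1, -1, 1, -1): internal (-1.0000, -2.4142); octagon support 2.4142 vs apothem 0.8 → ∉ W
#2 (0, -3, 3, -3): internal (0.0000, -7.2426); octagon support 7.2426 vs apothem 0.8 → ∉ W
#3 (0, -1, 0, 1): internal (1.4142, 0.0000); octagon support 1.4142 vs apothem 0.8 → ∉ W
#4 (1, 3, -2, 0): internal (-1.1213, 4.1213); octagon support 4.1213 vs apothem 0.8 → ∉ W
#5 (0, -1, 1, 0): internal (0.7071, -1.7071); octagon support 1.7071 vs apothem 0.8 → ∉ W
#6 (0, 0, 0, 0): internal (0.0000, 0.0000); octagon support 0.0000 vs apothem 0.8 → ∈ W
#7 (-1, -1, -1, 0): internal (-0.2929, 0.2929); octagon support 0.4142 vs apothem 0.8 → ∈ W

6, 7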